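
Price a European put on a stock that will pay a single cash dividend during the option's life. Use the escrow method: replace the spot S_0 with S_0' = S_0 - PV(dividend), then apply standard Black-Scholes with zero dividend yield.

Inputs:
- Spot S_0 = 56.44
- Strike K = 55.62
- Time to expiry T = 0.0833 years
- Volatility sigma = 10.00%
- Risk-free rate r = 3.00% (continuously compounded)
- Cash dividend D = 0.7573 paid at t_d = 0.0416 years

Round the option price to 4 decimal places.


Answer: Price = 0.5438

Derivation:
PV(D) = D * exp(-r * t_d) = 0.7573 * 0.99875278 = 0.75635548
S_0' = S_0 - PV(D) = 56.4400 - 0.75635548 = 55.68364452
d1 = (ln(S_0'/K) + (r + sigma^2/2)*T) / (sigma*sqrt(T)) = 0.14064017
d2 = d1 - sigma*sqrt(T) = 0.11177843
exp(-rT) = 0.99750412
N(-d1) = 0.44407711; N(-d2) = 0.45549955
P = K * exp(-rT) * N(-d2) - S_0' * N(-d1) = 55.6200 * 0.99750412 * 0.45549955 - 55.68364452 * 0.44407711 = 0.5438


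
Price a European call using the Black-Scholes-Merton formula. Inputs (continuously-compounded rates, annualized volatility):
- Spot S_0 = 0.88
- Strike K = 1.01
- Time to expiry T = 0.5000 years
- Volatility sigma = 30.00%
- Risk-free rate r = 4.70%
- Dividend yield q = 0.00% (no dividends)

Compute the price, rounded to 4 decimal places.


d1 = (ln(S/K) + (r - q + 0.5*sigma^2) * T) / (sigma * sqrt(T)) = -0.43267252
d2 = d1 - sigma * sqrt(T) = -0.64480456
exp(-rT) = 0.97677397; exp(-qT) = 1.00000000
C = S_0 * exp(-qT) * N(d1) - K * exp(-rT) * N(d2)
N(d1) = 0.33262635; N(d2) = 0.25952692
C = 0.8800 * 1.00000000 * 0.33262635 - 1.0100 * 0.97677397 * 0.25952692 = 0.0367

Answer: Price = 0.0367


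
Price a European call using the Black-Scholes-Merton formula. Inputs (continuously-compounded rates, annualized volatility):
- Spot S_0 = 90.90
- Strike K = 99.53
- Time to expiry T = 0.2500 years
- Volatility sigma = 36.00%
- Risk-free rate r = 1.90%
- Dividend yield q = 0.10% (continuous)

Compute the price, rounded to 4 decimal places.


Answer: Price = 3.4835

Derivation:
d1 = (ln(S/K) + (r - q + 0.5*sigma^2) * T) / (sigma * sqrt(T)) = -0.38888392
d2 = d1 - sigma * sqrt(T) = -0.56888392
exp(-rT) = 0.99526126; exp(-qT) = 0.99975003
C = S_0 * exp(-qT) * N(d1) - K * exp(-rT) * N(d2)
N(d1) = 0.34868101; N(d2) = 0.28471746
C = 90.9000 * 0.99975003 * 0.34868101 - 99.5300 * 0.99526126 * 0.28471746 = 3.4835


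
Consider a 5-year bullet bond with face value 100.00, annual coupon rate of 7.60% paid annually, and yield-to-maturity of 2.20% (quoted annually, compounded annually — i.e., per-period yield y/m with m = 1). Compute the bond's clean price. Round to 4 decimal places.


Coupon per period c = face * coupon_rate / m = 7.600000
Periods per year m = 1; per-period yield y/m = 0.022000
Number of cashflows N = 5
Cashflows (t years, CF_t, discount factor 1/(1+y/m)^(m*t), PV):
  t = 1.0000: CF_t = 7.600000, DF = 0.978474, PV = 7.436399
  t = 2.0000: CF_t = 7.600000, DF = 0.957411, PV = 7.276320
  t = 3.0000: CF_t = 7.600000, DF = 0.936801, PV = 7.119687
  t = 4.0000: CF_t = 7.600000, DF = 0.916635, PV = 6.966426
  t = 5.0000: CF_t = 107.600000, DF = 0.896903, PV = 96.506773
Price P = sum_t PV_t = 125.305605

Answer: Price = 125.3056


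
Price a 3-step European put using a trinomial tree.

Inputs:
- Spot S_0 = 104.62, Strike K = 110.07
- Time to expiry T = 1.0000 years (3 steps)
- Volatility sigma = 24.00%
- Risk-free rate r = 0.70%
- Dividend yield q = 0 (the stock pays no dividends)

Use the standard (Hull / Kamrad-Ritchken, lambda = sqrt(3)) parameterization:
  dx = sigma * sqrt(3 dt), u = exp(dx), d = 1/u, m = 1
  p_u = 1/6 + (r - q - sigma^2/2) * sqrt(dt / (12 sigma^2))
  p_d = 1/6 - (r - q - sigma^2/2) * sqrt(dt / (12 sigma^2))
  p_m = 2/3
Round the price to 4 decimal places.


dt = T/N = 0.333333; dx = sigma*sqrt(3*dt) = 0.240000
u = exp(dx) = 1.271249; d = 1/u = 0.786628
p_u = 0.151528, p_m = 0.666667, p_d = 0.181806
Discount per step: exp(-r*dt) = 0.997669
Stock lattice S(k, j) with j the centered position index:
  k=0: S(0,+0) = 104.6200
  k=1: S(1,-1) = 82.2970; S(1,+0) = 104.6200; S(1,+1) = 132.9981
  k=2: S(2,-2) = 64.7371; S(2,-1) = 82.2970; S(2,+0) = 104.6200; S(2,+1) = 132.9981; S(2,+2) = 169.0737
  k=3: S(3,-3) = 50.9240; S(3,-2) = 64.7371; S(3,-1) = 82.2970; S(3,+0) = 104.6200; S(3,+1) = 132.9981; S(3,+2) = 169.0737; S(3,+3) = 214.9348
Terminal payoffs V(N, j) = max(K - S_T, 0):
  V(3,-3) = 59.145979; V(3,-2) = 45.332882; V(3,-1) = 27.772993; V(3,+0) = 5.450000; V(3,+1) = 0.000000; V(3,+2) = 0.000000; V(3,+3) = 0.000000
Backward induction: V(k, j) = exp(-r*dt) * [p_u * V(k+1, j+1) + p_m * V(k+1, j) + p_d * V(k+1, j-1)]
  V(2,-2) = exp(-r*dt) * [p_u*27.772993 + p_m*45.332882 + p_d*59.145979] = 45.078064
  V(2,-1) = exp(-r*dt) * [p_u*5.450000 + p_m*27.772993 + p_d*45.332882] = 27.518640
  V(2,+0) = exp(-r*dt) * [p_u*0.000000 + p_m*5.450000 + p_d*27.772993] = 8.662382
  V(2,+1) = exp(-r*dt) * [p_u*0.000000 + p_m*0.000000 + p_d*5.450000] = 0.988531
  V(2,+2) = exp(-r*dt) * [p_u*0.000000 + p_m*0.000000 + p_d*0.000000] = 0.000000
  V(1,-1) = exp(-r*dt) * [p_u*8.662382 + p_m*27.518640 + p_d*45.078064] = 27.788877
  V(1,+0) = exp(-r*dt) * [p_u*0.988531 + p_m*8.662382 + p_d*27.518640] = 10.902284
  V(1,+1) = exp(-r*dt) * [p_u*0.000000 + p_m*0.988531 + p_d*8.662382] = 2.228684
  V(0,+0) = exp(-r*dt) * [p_u*2.228684 + p_m*10.902284 + p_d*27.788877] = 12.628568

Answer: Price = V(0,0) = 12.6286


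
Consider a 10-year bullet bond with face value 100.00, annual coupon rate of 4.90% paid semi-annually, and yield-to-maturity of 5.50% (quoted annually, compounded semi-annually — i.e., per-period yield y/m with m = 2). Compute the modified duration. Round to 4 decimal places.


Answer: Modified duration = 7.7544

Derivation:
Coupon per period c = face * coupon_rate / m = 2.450000
Periods per year m = 2; per-period yield y/m = 0.027500
Number of cashflows N = 20
Cashflows (t years, CF_t, discount factor 1/(1+y/m)^(m*t), PV):
  t = 0.5000: CF_t = 2.450000, DF = 0.973236, PV = 2.384428
  t = 1.0000: CF_t = 2.450000, DF = 0.947188, PV = 2.320611
  t = 1.5000: CF_t = 2.450000, DF = 0.921838, PV = 2.258503
  t = 2.0000: CF_t = 2.450000, DF = 0.897166, PV = 2.198056
  t = 2.5000: CF_t = 2.450000, DF = 0.873154, PV = 2.139227
  t = 3.0000: CF_t = 2.450000, DF = 0.849785, PV = 2.081973
  t = 3.5000: CF_t = 2.450000, DF = 0.827041, PV = 2.026251
  t = 4.0000: CF_t = 2.450000, DF = 0.804906, PV = 1.972021
  t = 4.5000: CF_t = 2.450000, DF = 0.783364, PV = 1.919241
  t = 5.0000: CF_t = 2.450000, DF = 0.762398, PV = 1.867875
  t = 5.5000: CF_t = 2.450000, DF = 0.741993, PV = 1.817883
  t = 6.0000: CF_t = 2.450000, DF = 0.722134, PV = 1.769229
  t = 6.5000: CF_t = 2.450000, DF = 0.702807, PV = 1.721878
  t = 7.0000: CF_t = 2.450000, DF = 0.683997, PV = 1.675793
  t = 7.5000: CF_t = 2.450000, DF = 0.665691, PV = 1.630942
  t = 8.0000: CF_t = 2.450000, DF = 0.647874, PV = 1.587292
  t = 8.5000: CF_t = 2.450000, DF = 0.630535, PV = 1.544810
  t = 9.0000: CF_t = 2.450000, DF = 0.613659, PV = 1.503464
  t = 9.5000: CF_t = 2.450000, DF = 0.597235, PV = 1.463226
  t = 10.0000: CF_t = 102.450000, DF = 0.581251, PV = 59.549121
Price P = sum_t PV_t = 95.431824
First compute Macaulay numerator sum_t t * PV_t:
  t * PV_t at t = 0.5000: 1.192214
  t * PV_t at t = 1.0000: 2.320611
  t * PV_t at t = 1.5000: 3.387754
  t * PV_t at t = 2.0000: 4.396112
  t * PV_t at t = 2.5000: 5.348068
  t * PV_t at t = 3.0000: 6.245919
  t * PV_t at t = 3.5000: 7.091879
  t * PV_t at t = 4.0000: 7.888082
  t * PV_t at t = 4.5000: 8.636586
  t * PV_t at t = 5.0000: 9.339374
  t * PV_t at t = 5.5000: 9.998357
  t * PV_t at t = 6.0000: 10.615376
  t * PV_t at t = 6.5000: 11.192205
  t * PV_t at t = 7.0000: 11.730553
  t * PV_t at t = 7.5000: 12.232068
  t * PV_t at t = 8.0000: 12.698335
  t * PV_t at t = 8.5000: 13.130882
  t * PV_t at t = 9.0000: 13.531179
  t * PV_t at t = 9.5000: 13.900644
  t * PV_t at t = 10.0000: 595.491205
Macaulay duration D = 760.367404 / 95.431824 = 7.967650
Modified duration = D / (1 + y/m) = 7.967650 / (1 + 0.027500) = 7.754404


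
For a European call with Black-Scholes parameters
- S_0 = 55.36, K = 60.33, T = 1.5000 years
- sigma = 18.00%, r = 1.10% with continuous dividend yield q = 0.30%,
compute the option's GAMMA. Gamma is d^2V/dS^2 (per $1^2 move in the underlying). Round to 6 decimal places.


Answer: Gamma = 0.031726

Derivation:
d1 = -0.2253175893; d2 = -0.4457716661
phi(d1) = 0.3889429745; exp(-qT) = 0.9955101098; exp(-rT) = 0.9836353794
Gamma = exp(-qT) * phi(d1) / (S * sigma * sqrt(T)) = 0.9955101098 * 0.3889429745 / (55.3600 * 0.1800 * 1.2247448714) = 0.031726


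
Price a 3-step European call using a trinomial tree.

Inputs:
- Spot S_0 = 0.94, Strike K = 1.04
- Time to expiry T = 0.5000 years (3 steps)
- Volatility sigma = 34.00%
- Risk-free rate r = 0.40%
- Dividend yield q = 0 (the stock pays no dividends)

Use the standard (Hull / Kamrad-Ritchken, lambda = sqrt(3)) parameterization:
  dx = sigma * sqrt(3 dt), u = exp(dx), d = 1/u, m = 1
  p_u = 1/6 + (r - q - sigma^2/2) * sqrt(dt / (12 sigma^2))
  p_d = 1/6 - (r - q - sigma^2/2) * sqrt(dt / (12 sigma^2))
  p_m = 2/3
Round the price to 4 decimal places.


Answer: Price = V(0,0) = 0.0564

Derivation:
dt = T/N = 0.166667; dx = sigma*sqrt(3*dt) = 0.240416
u = exp(dx) = 1.271778; d = 1/u = 0.786300
p_u = 0.148018, p_m = 0.666667, p_d = 0.185315
Discount per step: exp(-r*dt) = 0.999334
Stock lattice S(k, j) with j the centered position index:
  k=0: S(0,+0) = 0.9400
  k=1: S(1,-1) = 0.7391; S(1,+0) = 0.9400; S(1,+1) = 1.1955
  k=2: S(2,-2) = 0.5812; S(2,-1) = 0.7391; S(2,+0) = 0.9400; S(2,+1) = 1.1955; S(2,+2) = 1.5204
  k=3: S(3,-3) = 0.4570; S(3,-2) = 0.5812; S(3,-1) = 0.7391; S(3,+0) = 0.9400; S(3,+1) = 1.1955; S(3,+2) = 1.5204; S(3,+3) = 1.9336
Terminal payoffs V(N, j) = max(S_T - K, 0):
  V(3,-3) = 0.000000; V(3,-2) = 0.000000; V(3,-1) = 0.000000; V(3,+0) = 0.000000; V(3,+1) = 0.155472; V(3,+2) = 0.480375; V(3,+3) = 0.893581
Backward induction: V(k, j) = exp(-r*dt) * [p_u * V(k+1, j+1) + p_m * V(k+1, j) + p_d * V(k+1, j-1)]
  V(2,-2) = exp(-r*dt) * [p_u*0.000000 + p_m*0.000000 + p_d*0.000000] = 0.000000
  V(2,-1) = exp(-r*dt) * [p_u*0.000000 + p_m*0.000000 + p_d*0.000000] = 0.000000
  V(2,+0) = exp(-r*dt) * [p_u*0.155472 + p_m*0.000000 + p_d*0.000000] = 0.022997
  V(2,+1) = exp(-r*dt) * [p_u*0.480375 + p_m*0.155472 + p_d*0.000000] = 0.174636
  V(2,+2) = exp(-r*dt) * [p_u*0.893581 + p_m*0.480375 + p_d*0.155472] = 0.481007
  V(1,-1) = exp(-r*dt) * [p_u*0.022997 + p_m*0.000000 + p_d*0.000000] = 0.003402
  V(1,+0) = exp(-r*dt) * [p_u*0.174636 + p_m*0.022997 + p_d*0.000000] = 0.041153
  V(1,+1) = exp(-r*dt) * [p_u*0.481007 + p_m*0.174636 + p_d*0.022997] = 0.191756
  V(0,+0) = exp(-r*dt) * [p_u*0.191756 + p_m*0.041153 + p_d*0.003402] = 0.056412


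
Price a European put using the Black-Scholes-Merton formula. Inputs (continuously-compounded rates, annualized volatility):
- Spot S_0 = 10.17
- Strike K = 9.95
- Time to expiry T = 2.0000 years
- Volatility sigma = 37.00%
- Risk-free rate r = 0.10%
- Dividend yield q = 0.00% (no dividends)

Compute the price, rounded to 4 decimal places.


Answer: Price = 1.9564

Derivation:
d1 = (ln(S/K) + (r - q + 0.5*sigma^2) * T) / (sigma * sqrt(T)) = 0.30724680
d2 = d1 - sigma * sqrt(T) = -0.21601222
exp(-rT) = 0.99800200; exp(-qT) = 1.00000000
P = K * exp(-rT) * N(-d2) - S_0 * exp(-qT) * N(-d1)
N(-d1) = 0.37932776; N(-d2) = 0.58551089
P = 9.9500 * 0.99800200 * 0.58551089 - 10.1700 * 1.00000000 * 0.37932776 = 1.9564


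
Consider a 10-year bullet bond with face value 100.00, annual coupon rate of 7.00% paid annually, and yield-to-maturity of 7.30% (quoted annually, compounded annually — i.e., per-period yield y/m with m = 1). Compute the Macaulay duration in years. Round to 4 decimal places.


Answer: Macaulay duration = 7.4861 years

Derivation:
Coupon per period c = face * coupon_rate / m = 7.000000
Periods per year m = 1; per-period yield y/m = 0.073000
Number of cashflows N = 10
Cashflows (t years, CF_t, discount factor 1/(1+y/m)^(m*t), PV):
  t = 1.0000: CF_t = 7.000000, DF = 0.931966, PV = 6.523765
  t = 2.0000: CF_t = 7.000000, DF = 0.868561, PV = 6.079930
  t = 3.0000: CF_t = 7.000000, DF = 0.809470, PV = 5.666291
  t = 4.0000: CF_t = 7.000000, DF = 0.754399, PV = 5.280793
  t = 5.0000: CF_t = 7.000000, DF = 0.703075, PV = 4.921522
  t = 6.0000: CF_t = 7.000000, DF = 0.655242, PV = 4.586693
  t = 7.0000: CF_t = 7.000000, DF = 0.610663, PV = 4.274644
  t = 8.0000: CF_t = 7.000000, DF = 0.569118, PV = 3.983825
  t = 9.0000: CF_t = 7.000000, DF = 0.530399, PV = 3.712791
  t = 10.0000: CF_t = 107.000000, DF = 0.494314, PV = 52.891582
Price P = sum_t PV_t = 97.921838
Macaulay numerator sum_t t * PV_t:
  t * PV_t at t = 1.0000: 6.523765
  t * PV_t at t = 2.0000: 12.159860
  t * PV_t at t = 3.0000: 16.998873
  t * PV_t at t = 4.0000: 21.123172
  t * PV_t at t = 5.0000: 24.607610
  t * PV_t at t = 6.0000: 27.520160
  t * PV_t at t = 7.0000: 29.922510
  t * PV_t at t = 8.0000: 31.870601
  t * PV_t at t = 9.0000: 33.415122
  t * PV_t at t = 10.0000: 528.915821
Macaulay duration D = (sum_t t * PV_t) / P = 733.057496 / 97.921838 = 7.486149


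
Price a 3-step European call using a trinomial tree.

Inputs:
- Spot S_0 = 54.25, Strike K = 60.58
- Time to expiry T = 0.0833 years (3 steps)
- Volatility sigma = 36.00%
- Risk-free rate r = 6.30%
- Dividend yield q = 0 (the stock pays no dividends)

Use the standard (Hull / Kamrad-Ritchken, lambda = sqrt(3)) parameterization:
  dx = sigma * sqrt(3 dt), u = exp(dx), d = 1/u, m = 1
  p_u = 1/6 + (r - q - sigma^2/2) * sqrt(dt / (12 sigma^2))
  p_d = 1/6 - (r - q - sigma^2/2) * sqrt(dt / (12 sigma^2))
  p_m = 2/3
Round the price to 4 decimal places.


Answer: Price = V(0,0) = 0.4036

Derivation:
dt = T/N = 0.027767; dx = sigma*sqrt(3*dt) = 0.103902
u = exp(dx) = 1.109492; d = 1/u = 0.901313
p_u = 0.166426, p_m = 0.666667, p_d = 0.166907
Discount per step: exp(-r*dt) = 0.998252
Stock lattice S(k, j) with j the centered position index:
  k=0: S(0,+0) = 54.2500
  k=1: S(1,-1) = 48.8963; S(1,+0) = 54.2500; S(1,+1) = 60.1899
  k=2: S(2,-2) = 44.0708; S(2,-1) = 48.8963; S(2,+0) = 54.2500; S(2,+1) = 60.1899; S(2,+2) = 66.7803
  k=3: S(3,-3) = 39.7216; S(3,-2) = 44.0708; S(3,-1) = 48.8963; S(3,+0) = 54.2500; S(3,+1) = 60.1899; S(3,+2) = 66.7803; S(3,+3) = 74.0922
Terminal payoffs V(N, j) = max(S_T - K, 0):
  V(3,-3) = 0.000000; V(3,-2) = 0.000000; V(3,-1) = 0.000000; V(3,+0) = 0.000000; V(3,+1) = 0.000000; V(3,+2) = 6.200259; V(3,+3) = 13.512164
Backward induction: V(k, j) = exp(-r*dt) * [p_u * V(k+1, j+1) + p_m * V(k+1, j) + p_d * V(k+1, j-1)]
  V(2,-2) = exp(-r*dt) * [p_u*0.000000 + p_m*0.000000 + p_d*0.000000] = 0.000000
  V(2,-1) = exp(-r*dt) * [p_u*0.000000 + p_m*0.000000 + p_d*0.000000] = 0.000000
  V(2,+0) = exp(-r*dt) * [p_u*0.000000 + p_m*0.000000 + p_d*0.000000] = 0.000000
  V(2,+1) = exp(-r*dt) * [p_u*6.200259 + p_m*0.000000 + p_d*0.000000] = 1.030082
  V(2,+2) = exp(-r*dt) * [p_u*13.512164 + p_m*6.200259 + p_d*0.000000] = 6.371129
  V(1,-1) = exp(-r*dt) * [p_u*0.000000 + p_m*0.000000 + p_d*0.000000] = 0.000000
  V(1,+0) = exp(-r*dt) * [p_u*1.030082 + p_m*0.000000 + p_d*0.000000] = 0.171133
  V(1,+1) = exp(-r*dt) * [p_u*6.371129 + p_m*1.030082 + p_d*0.000000] = 1.743990
  V(0,+0) = exp(-r*dt) * [p_u*1.743990 + p_m*0.171133 + p_d*0.000000] = 0.403628


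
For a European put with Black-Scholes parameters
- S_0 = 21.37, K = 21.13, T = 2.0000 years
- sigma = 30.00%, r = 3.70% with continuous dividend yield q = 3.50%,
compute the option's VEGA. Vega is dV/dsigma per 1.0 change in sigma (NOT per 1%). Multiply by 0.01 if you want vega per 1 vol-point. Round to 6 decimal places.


d1 = 0.2481808983; d2 = -0.1760831704
phi(d1) = 0.3868433639; exp(-qT) = 0.9323938199; exp(-rT) = 0.9286716938
Vega = S * exp(-qT) * phi(d1) * sqrt(T) = 21.3700 * 0.9323938199 * 0.3868433639 * 1.4142135624 = 10.900692

Answer: Vega = 10.900692


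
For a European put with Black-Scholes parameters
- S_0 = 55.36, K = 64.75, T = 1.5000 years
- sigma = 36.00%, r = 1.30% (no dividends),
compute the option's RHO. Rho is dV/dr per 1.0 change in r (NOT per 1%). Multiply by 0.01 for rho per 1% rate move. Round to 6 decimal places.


d1 = -0.0906682921; d2 = -0.5315764458
phi(d1) = 0.3973058457; exp(-qT) = 1.0000000000; exp(-rT) = 0.9806888952
N(-d2) = 0.7024903090
Rho = -K*T*exp(-rT)*N(-d2) = -64.7500 * 1.5000 * 0.9806888952 * 0.7024903090 = -66.911787

Answer: Rho = -66.911787


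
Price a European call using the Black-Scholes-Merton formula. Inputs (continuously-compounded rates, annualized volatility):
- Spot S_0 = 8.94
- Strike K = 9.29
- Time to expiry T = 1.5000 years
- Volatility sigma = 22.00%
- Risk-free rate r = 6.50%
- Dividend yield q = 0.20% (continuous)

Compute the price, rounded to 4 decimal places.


Answer: Price = 1.1922

Derivation:
d1 = (ln(S/K) + (r - q + 0.5*sigma^2) * T) / (sigma * sqrt(T)) = 0.34291756
d2 = d1 - sigma * sqrt(T) = 0.07347369
exp(-rT) = 0.90710234; exp(-qT) = 0.99700450
C = S_0 * exp(-qT) * N(d1) - K * exp(-rT) * N(d2)
N(d1) = 0.63416976; N(d2) = 0.52928541
C = 8.9400 * 0.99700450 * 0.63416976 - 9.2900 * 0.90710234 * 0.52928541 = 1.1922


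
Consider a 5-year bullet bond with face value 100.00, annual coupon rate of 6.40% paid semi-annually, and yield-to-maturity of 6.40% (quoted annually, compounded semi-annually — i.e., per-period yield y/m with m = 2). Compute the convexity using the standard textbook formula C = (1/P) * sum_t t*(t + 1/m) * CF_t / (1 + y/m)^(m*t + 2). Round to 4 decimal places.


Coupon per period c = face * coupon_rate / m = 3.200000
Periods per year m = 2; per-period yield y/m = 0.032000
Number of cashflows N = 10
Cashflows (t years, CF_t, discount factor 1/(1+y/m)^(m*t), PV):
  t = 0.5000: CF_t = 3.200000, DF = 0.968992, PV = 3.100775
  t = 1.0000: CF_t = 3.200000, DF = 0.938946, PV = 3.004627
  t = 1.5000: CF_t = 3.200000, DF = 0.909831, PV = 2.911460
  t = 2.0000: CF_t = 3.200000, DF = 0.881620, PV = 2.821183
  t = 2.5000: CF_t = 3.200000, DF = 0.854283, PV = 2.733704
  t = 3.0000: CF_t = 3.200000, DF = 0.827793, PV = 2.648938
  t = 3.5000: CF_t = 3.200000, DF = 0.802125, PV = 2.566800
  t = 4.0000: CF_t = 3.200000, DF = 0.777253, PV = 2.487210
  t = 4.5000: CF_t = 3.200000, DF = 0.753152, PV = 2.410087
  t = 5.0000: CF_t = 103.200000, DF = 0.729799, PV = 75.315216
Price P = sum_t PV_t = 100.000000
Convexity numerator sum_t t*(t + 1/m) * CF_t / (1+y/m)^(m*t + 2):
  t = 0.5000: term = 1.455730
  t = 1.0000: term = 4.231774
  t = 1.5000: term = 8.201112
  t = 2.0000: term = 13.244690
  t = 2.5000: term = 19.251003
  t = 3.0000: term = 26.115702
  t = 3.5000: term = 33.741217
  t = 4.0000: term = 42.036399
  t = 4.5000: term = 50.916182
  t = 5.0000: term = 1944.715267
Convexity = (1/P) * sum = 2143.909075 / 100.000000 = 21.439091

Answer: Convexity = 21.4391


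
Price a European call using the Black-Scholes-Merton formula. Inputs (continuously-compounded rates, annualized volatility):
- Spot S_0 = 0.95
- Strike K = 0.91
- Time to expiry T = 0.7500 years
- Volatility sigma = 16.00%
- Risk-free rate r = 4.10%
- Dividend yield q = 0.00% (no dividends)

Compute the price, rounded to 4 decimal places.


Answer: Price = 0.0914

Derivation:
d1 = (ln(S/K) + (r - q + 0.5*sigma^2) * T) / (sigma * sqrt(T)) = 0.60165228
d2 = d1 - sigma * sqrt(T) = 0.46308821
exp(-rT) = 0.96971797; exp(-qT) = 1.00000000
C = S_0 * exp(-qT) * N(d1) - K * exp(-rT) * N(d2)
N(d1) = 0.72629719; N(d2) = 0.67834943
C = 0.9500 * 1.00000000 * 0.72629719 - 0.9100 * 0.96971797 * 0.67834943 = 0.0914


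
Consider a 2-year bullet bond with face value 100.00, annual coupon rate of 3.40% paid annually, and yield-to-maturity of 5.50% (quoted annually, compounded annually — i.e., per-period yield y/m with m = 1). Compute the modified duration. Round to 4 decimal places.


Coupon per period c = face * coupon_rate / m = 3.400000
Periods per year m = 1; per-period yield y/m = 0.055000
Number of cashflows N = 2
Cashflows (t years, CF_t, discount factor 1/(1+y/m)^(m*t), PV):
  t = 1.0000: CF_t = 3.400000, DF = 0.947867, PV = 3.222749
  t = 2.0000: CF_t = 103.400000, DF = 0.898452, PV = 92.899980
Price P = sum_t PV_t = 96.122729
First compute Macaulay numerator sum_t t * PV_t:
  t * PV_t at t = 1.0000: 3.222749
  t * PV_t at t = 2.0000: 185.799960
Macaulay duration D = 189.022708 / 96.122729 = 1.966473
Modified duration = D / (1 + y/m) = 1.966473 / (1 + 0.055000) = 1.863955

Answer: Modified duration = 1.8640


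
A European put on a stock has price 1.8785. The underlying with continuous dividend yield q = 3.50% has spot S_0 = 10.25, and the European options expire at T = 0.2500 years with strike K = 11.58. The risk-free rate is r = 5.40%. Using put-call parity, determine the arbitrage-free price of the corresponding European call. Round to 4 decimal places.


Answer: Call price = 0.6145

Derivation:
Put-call parity: C - P = S_0 * exp(-qT) - K * exp(-rT).
S_0 * exp(-qT) = 10.2500 * 0.99128817 = 10.16070374
K * exp(-rT) = 11.5800 * 0.98659072 = 11.42472049
C = P + S*exp(-qT) - K*exp(-rT)
C = 1.8785 + 10.16070374 - 11.42472049 = 0.6145


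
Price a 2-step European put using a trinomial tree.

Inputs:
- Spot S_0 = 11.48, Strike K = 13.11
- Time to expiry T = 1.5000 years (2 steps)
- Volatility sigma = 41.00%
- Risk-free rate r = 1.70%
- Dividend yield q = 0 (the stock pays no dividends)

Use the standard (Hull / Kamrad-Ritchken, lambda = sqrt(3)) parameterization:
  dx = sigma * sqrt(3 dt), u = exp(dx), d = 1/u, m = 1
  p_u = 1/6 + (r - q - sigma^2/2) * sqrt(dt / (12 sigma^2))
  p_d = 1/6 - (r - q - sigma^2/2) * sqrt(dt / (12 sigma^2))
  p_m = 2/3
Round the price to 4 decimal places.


Answer: Price = V(0,0) = 3.0611

Derivation:
dt = T/N = 0.750000; dx = sigma*sqrt(3*dt) = 0.615000
u = exp(dx) = 1.849657; d = 1/u = 0.540641
p_u = 0.125783, p_m = 0.666667, p_d = 0.207551
Discount per step: exp(-r*dt) = 0.987331
Stock lattice S(k, j) with j the centered position index:
  k=0: S(0,+0) = 11.4800
  k=1: S(1,-1) = 6.2066; S(1,+0) = 11.4800; S(1,+1) = 21.2341
  k=2: S(2,-2) = 3.3555; S(2,-1) = 6.2066; S(2,+0) = 11.4800; S(2,+1) = 21.2341; S(2,+2) = 39.2757
Terminal payoffs V(N, j) = max(K - S_T, 0):
  V(2,-2) = 9.754481; V(2,-1) = 6.903443; V(2,+0) = 1.630000; V(2,+1) = 0.000000; V(2,+2) = 0.000000
Backward induction: V(k, j) = exp(-r*dt) * [p_u * V(k+1, j+1) + p_m * V(k+1, j) + p_d * V(k+1, j-1)]
  V(1,-1) = exp(-r*dt) * [p_u*1.630000 + p_m*6.903443 + p_d*9.754481] = 6.745318
  V(1,+0) = exp(-r*dt) * [p_u*0.000000 + p_m*1.630000 + p_d*6.903443] = 2.487562
  V(1,+1) = exp(-r*dt) * [p_u*0.000000 + p_m*0.000000 + p_d*1.630000] = 0.334022
  V(0,+0) = exp(-r*dt) * [p_u*0.334022 + p_m*2.487562 + p_d*6.745318] = 3.061106


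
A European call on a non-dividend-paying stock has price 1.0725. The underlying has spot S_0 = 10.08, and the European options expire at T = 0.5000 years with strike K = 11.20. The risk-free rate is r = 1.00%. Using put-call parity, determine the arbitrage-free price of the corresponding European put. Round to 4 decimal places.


Put-call parity: C - P = S_0 * exp(-qT) - K * exp(-rT).
S_0 * exp(-qT) = 10.0800 * 1.00000000 = 10.08000000
K * exp(-rT) = 11.2000 * 0.99501248 = 11.14413977
P = C - S*exp(-qT) + K*exp(-rT)
P = 1.0725 - 10.08000000 + 11.14413977 = 2.1366

Answer: Put price = 2.1366


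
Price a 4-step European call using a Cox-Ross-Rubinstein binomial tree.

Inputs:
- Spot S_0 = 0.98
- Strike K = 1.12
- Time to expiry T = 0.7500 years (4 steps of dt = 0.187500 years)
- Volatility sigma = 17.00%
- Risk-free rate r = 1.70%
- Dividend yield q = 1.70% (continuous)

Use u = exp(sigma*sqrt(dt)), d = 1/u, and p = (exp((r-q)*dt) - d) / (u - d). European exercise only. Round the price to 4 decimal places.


dt = T/N = 0.187500
u = exp(sigma*sqrt(dt)) = 1.076389; d = 1/u = 0.929032
p = (exp((r-q)*dt) - d) / (u - d) = 0.481605
Discount per step: exp(-r*dt) = 0.996818
Stock lattice S(k, i) with i counting down-moves:
  k=0: S(0,0) = 0.9800
  k=1: S(1,0) = 1.0549; S(1,1) = 0.9105
  k=2: S(2,0) = 1.1354; S(2,1) = 0.9800; S(2,2) = 0.8458
  k=3: S(3,0) = 1.2222; S(3,1) = 1.0549; S(3,2) = 0.9105; S(3,3) = 0.7858
  k=4: S(4,0) = 1.3155; S(4,1) = 1.1354; S(4,2) = 0.9800; S(4,3) = 0.8458; S(4,4) = 0.7300
Terminal payoffs V(N, i) = max(S_T - K, 0):
  V(4,0) = 0.195538; V(4,1) = 0.015442; V(4,2) = 0.000000; V(4,3) = 0.000000; V(4,4) = 0.000000
Backward induction: V(k, i) = exp(-r*dt) * [p * V(k+1, i) + (1-p) * V(k+1, i+1)].
  V(3,0) = exp(-r*dt) * [p*0.195538 + (1-p)*0.015442] = 0.101852
  V(3,1) = exp(-r*dt) * [p*0.015442 + (1-p)*0.000000] = 0.007413
  V(3,2) = exp(-r*dt) * [p*0.000000 + (1-p)*0.000000] = 0.000000
  V(3,3) = exp(-r*dt) * [p*0.000000 + (1-p)*0.000000] = 0.000000
  V(2,0) = exp(-r*dt) * [p*0.101852 + (1-p)*0.007413] = 0.052727
  V(2,1) = exp(-r*dt) * [p*0.007413 + (1-p)*0.000000] = 0.003559
  V(2,2) = exp(-r*dt) * [p*0.000000 + (1-p)*0.000000] = 0.000000
  V(1,0) = exp(-r*dt) * [p*0.052727 + (1-p)*0.003559] = 0.027152
  V(1,1) = exp(-r*dt) * [p*0.003559 + (1-p)*0.000000] = 0.001708
  V(0,0) = exp(-r*dt) * [p*0.027152 + (1-p)*0.001708] = 0.013918

Answer: Price = V(0,0) = 0.0139


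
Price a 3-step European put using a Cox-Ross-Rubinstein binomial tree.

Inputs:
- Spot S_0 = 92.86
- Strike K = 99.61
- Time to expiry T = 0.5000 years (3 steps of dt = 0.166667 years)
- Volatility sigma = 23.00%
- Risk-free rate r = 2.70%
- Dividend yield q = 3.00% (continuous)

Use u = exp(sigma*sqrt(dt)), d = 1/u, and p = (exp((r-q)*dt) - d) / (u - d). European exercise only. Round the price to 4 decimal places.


Answer: Price = V(0,0) = 10.0967

Derivation:
dt = T/N = 0.166667
u = exp(sigma*sqrt(dt)) = 1.098447; d = 1/u = 0.910376
p = (exp((r-q)*dt) - d) / (u - d) = 0.473885
Discount per step: exp(-r*dt) = 0.995510
Stock lattice S(k, i) with i counting down-moves:
  k=0: S(0,0) = 92.8600
  k=1: S(1,0) = 102.0018; S(1,1) = 84.5376
  k=2: S(2,0) = 112.0435; S(2,1) = 92.8600; S(2,2) = 76.9610
  k=3: S(3,0) = 123.0738; S(3,1) = 102.0018; S(3,2) = 84.5376; S(3,3) = 70.0635
Terminal payoffs V(N, i) = max(K - S_T, 0):
  V(3,0) = 0.000000; V(3,1) = 0.000000; V(3,2) = 15.072445; V(3,3) = 29.546522
Backward induction: V(k, i) = exp(-r*dt) * [p * V(k+1, i) + (1-p) * V(k+1, i+1)].
  V(2,0) = exp(-r*dt) * [p*0.000000 + (1-p)*0.000000] = 0.000000
  V(2,1) = exp(-r*dt) * [p*0.000000 + (1-p)*15.072445] = 7.894235
  V(2,2) = exp(-r*dt) * [p*15.072445 + (1-p)*29.546522] = 22.585609
  V(1,0) = exp(-r*dt) * [p*0.000000 + (1-p)*7.894235] = 4.134627
  V(1,1) = exp(-r*dt) * [p*7.894235 + (1-p)*22.585609] = 15.553438
  V(0,0) = exp(-r*dt) * [p*4.134627 + (1-p)*15.553438] = 10.096697


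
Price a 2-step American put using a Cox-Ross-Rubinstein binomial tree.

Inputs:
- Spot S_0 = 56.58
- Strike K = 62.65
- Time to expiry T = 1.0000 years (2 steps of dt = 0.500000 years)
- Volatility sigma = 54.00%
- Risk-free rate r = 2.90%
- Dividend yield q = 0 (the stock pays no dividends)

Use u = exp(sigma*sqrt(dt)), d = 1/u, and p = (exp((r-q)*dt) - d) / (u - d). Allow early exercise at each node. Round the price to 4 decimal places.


dt = T/N = 0.500000
u = exp(sigma*sqrt(dt)) = 1.464974; d = 1/u = 0.682606
p = (exp((r-q)*dt) - d) / (u - d) = 0.424352
Discount per step: exp(-r*dt) = 0.985605
Stock lattice S(k, i) with i counting down-moves:
  k=0: S(0,0) = 56.5800
  k=1: S(1,0) = 82.8882; S(1,1) = 38.6218
  k=2: S(2,0) = 121.4291; S(2,1) = 56.5800; S(2,2) = 26.3635
Terminal payoffs V(N, i) = max(K - S_T, 0):
  V(2,0) = 0.000000; V(2,1) = 6.070000; V(2,2) = 36.286506
Backward induction: V(k, i) = exp(-r*dt) * [p * V(k+1, i) + (1-p) * V(k+1, i+1)]; then take max(V_cont, immediate exercise) for American.
  V(1,0) = exp(-r*dt) * [p*0.000000 + (1-p)*6.070000] = 3.443882; exercise = 0.000000; V(1,0) = max -> 3.443882
  V(1,1) = exp(-r*dt) * [p*6.070000 + (1-p)*36.286506] = 23.126290; exercise = 24.028161; V(1,1) = max -> 24.028161
  V(0,0) = exp(-r*dt) * [p*3.443882 + (1-p)*24.028161] = 15.073025; exercise = 6.070000; V(0,0) = max -> 15.073025

Answer: Price = V(0,0) = 15.0730


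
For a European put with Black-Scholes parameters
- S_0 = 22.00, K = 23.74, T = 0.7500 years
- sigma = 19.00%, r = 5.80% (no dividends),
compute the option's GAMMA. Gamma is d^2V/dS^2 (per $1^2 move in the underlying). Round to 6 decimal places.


d1 = -0.1159649696; d2 = -0.2805097963
phi(d1) = 0.3962688158; exp(-qT) = 1.0000000000; exp(-rT) = 0.9574325541
Gamma = exp(-qT) * phi(d1) / (S * sigma * sqrt(T)) = 1.0000000000 * 0.3962688158 / (22.0000 * 0.1900 * 0.8660254038) = 0.109467

Answer: Gamma = 0.109467


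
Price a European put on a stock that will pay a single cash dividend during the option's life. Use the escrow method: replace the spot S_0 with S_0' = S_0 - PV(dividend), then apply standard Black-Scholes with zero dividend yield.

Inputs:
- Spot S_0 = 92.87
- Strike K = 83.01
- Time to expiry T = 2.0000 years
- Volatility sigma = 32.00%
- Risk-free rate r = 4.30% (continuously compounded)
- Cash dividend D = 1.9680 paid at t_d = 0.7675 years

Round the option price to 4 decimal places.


Answer: Price = 8.6750

Derivation:
PV(D) = D * exp(-r * t_d) = 1.9680 * 0.96753614 = 1.90411112
S_0' = S_0 - PV(D) = 92.8700 - 1.90411112 = 90.96588888
d1 = (ln(S_0'/K) + (r + sigma^2/2)*T) / (sigma*sqrt(T)) = 0.61854940
d2 = d1 - sigma*sqrt(T) = 0.16600106
exp(-rT) = 0.91759423
N(-d1) = 0.26810662; N(-d2) = 0.43407806
P = K * exp(-rT) * N(-d2) - S_0' * N(-d1) = 83.0100 * 0.91759423 * 0.43407806 - 90.96588888 * 0.26810662 = 8.6750


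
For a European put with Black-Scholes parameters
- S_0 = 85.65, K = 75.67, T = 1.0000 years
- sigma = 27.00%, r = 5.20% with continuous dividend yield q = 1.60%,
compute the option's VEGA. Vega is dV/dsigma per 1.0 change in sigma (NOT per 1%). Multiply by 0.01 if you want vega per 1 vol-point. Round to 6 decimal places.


d1 = 0.7271757188; d2 = 0.4571757188
phi(d1) = 0.3062569584; exp(-qT) = 0.9841273201; exp(-rT) = 0.9493288668
Vega = S * exp(-qT) * phi(d1) * sqrt(T) = 85.6500 * 0.9841273201 * 0.3062569584 * 1.0000000000 = 25.814554

Answer: Vega = 25.814554


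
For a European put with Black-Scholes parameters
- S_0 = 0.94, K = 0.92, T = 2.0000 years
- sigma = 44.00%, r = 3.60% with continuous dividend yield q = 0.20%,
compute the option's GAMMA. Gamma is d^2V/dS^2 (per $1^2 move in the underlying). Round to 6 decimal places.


d1 = 0.4549689034; d2 = -0.1672850640
phi(d1) = 0.3597172817; exp(-qT) = 0.9960079893; exp(-rT) = 0.9305308958
Gamma = exp(-qT) * phi(d1) / (S * sigma * sqrt(T)) = 0.9960079893 * 0.3597172817 / (0.9400 * 0.4400 * 1.4142135624) = 0.612532

Answer: Gamma = 0.612532


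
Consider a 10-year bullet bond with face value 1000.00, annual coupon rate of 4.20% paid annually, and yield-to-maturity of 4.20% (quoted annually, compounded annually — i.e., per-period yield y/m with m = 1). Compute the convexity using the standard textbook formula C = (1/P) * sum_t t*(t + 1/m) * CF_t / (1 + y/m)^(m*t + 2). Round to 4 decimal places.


Coupon per period c = face * coupon_rate / m = 42.000000
Periods per year m = 1; per-period yield y/m = 0.042000
Number of cashflows N = 10
Cashflows (t years, CF_t, discount factor 1/(1+y/m)^(m*t), PV):
  t = 1.0000: CF_t = 42.000000, DF = 0.959693, PV = 40.307102
  t = 2.0000: CF_t = 42.000000, DF = 0.921010, PV = 38.682439
  t = 3.0000: CF_t = 42.000000, DF = 0.883887, PV = 37.123262
  t = 4.0000: CF_t = 42.000000, DF = 0.848260, PV = 35.626931
  t = 5.0000: CF_t = 42.000000, DF = 0.814069, PV = 34.190913
  t = 6.0000: CF_t = 42.000000, DF = 0.781257, PV = 32.812776
  t = 7.0000: CF_t = 42.000000, DF = 0.749766, PV = 31.490188
  t = 8.0000: CF_t = 42.000000, DF = 0.719545, PV = 30.220910
  t = 9.0000: CF_t = 42.000000, DF = 0.690543, PV = 29.002793
  t = 10.0000: CF_t = 1042.000000, DF = 0.662709, PV = 690.542685
Price P = sum_t PV_t = 1000.000000
Convexity numerator sum_t t*(t + 1/m) * CF_t / (1+y/m)^(m*t + 2):
  t = 1.0000: term = 74.246525
  t = 2.0000: term = 213.761587
  t = 3.0000: term = 410.290954
  t = 4.0000: term = 656.255524
  t = 5.0000: term = 944.705649
  t = 6.0000: term = 1269.278223
  t = 7.0000: term = 1624.156396
  t = 8.0000: term = 2004.031747
  t = 9.0000: term = 2404.068795
  t = 10.0000: term = 69959.673917
Convexity = (1/P) * sum = 79560.469317 / 1000.000000 = 79.560469

Answer: Convexity = 79.5605


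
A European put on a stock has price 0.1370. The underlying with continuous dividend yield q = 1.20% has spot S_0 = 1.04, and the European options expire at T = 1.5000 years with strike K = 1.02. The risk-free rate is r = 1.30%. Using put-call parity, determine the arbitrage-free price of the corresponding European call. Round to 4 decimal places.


Put-call parity: C - P = S_0 * exp(-qT) - K * exp(-rT).
S_0 * exp(-qT) = 1.0400 * 0.98216103 = 1.02144747
K * exp(-rT) = 1.0200 * 0.98068890 = 1.00030267
C = P + S*exp(-qT) - K*exp(-rT)
C = 0.1370 + 1.02144747 - 1.00030267 = 0.1581

Answer: Call price = 0.1581


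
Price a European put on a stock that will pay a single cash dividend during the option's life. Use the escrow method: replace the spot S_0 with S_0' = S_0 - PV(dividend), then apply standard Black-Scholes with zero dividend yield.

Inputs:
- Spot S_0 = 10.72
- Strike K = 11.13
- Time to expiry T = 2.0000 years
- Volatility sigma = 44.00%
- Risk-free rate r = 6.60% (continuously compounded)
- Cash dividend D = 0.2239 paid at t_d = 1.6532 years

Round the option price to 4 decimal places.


Answer: Price = 2.1112

Derivation:
PV(D) = D * exp(-r * t_d) = 0.2239 * 0.89663071 = 0.20075562
S_0' = S_0 - PV(D) = 10.7200 - 0.20075562 = 10.51924438
d1 = (ln(S_0'/K) + (r + sigma^2/2)*T) / (sigma*sqrt(T)) = 0.43256006
d2 = d1 - sigma*sqrt(T) = -0.18969391
exp(-rT) = 0.87634100
N(-d1) = 0.33266721; N(-d2) = 0.57522550
P = K * exp(-rT) * N(-d2) - S_0' * N(-d1) = 11.1300 * 0.87634100 * 0.57522550 - 10.51924438 * 0.33266721 = 2.1112


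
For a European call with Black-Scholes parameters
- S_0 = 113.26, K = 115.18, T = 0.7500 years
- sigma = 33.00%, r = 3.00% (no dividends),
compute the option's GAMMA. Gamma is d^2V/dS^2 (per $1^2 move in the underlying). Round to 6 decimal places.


Answer: Gamma = 0.012163

Derivation:
d1 = 0.1628038134; d2 = -0.1229845699
phi(d1) = 0.3936901604; exp(-qT) = 1.0000000000; exp(-rT) = 0.9777512372
Gamma = exp(-qT) * phi(d1) / (S * sigma * sqrt(T)) = 1.0000000000 * 0.3936901604 / (113.2600 * 0.3300 * 0.8660254038) = 0.012163


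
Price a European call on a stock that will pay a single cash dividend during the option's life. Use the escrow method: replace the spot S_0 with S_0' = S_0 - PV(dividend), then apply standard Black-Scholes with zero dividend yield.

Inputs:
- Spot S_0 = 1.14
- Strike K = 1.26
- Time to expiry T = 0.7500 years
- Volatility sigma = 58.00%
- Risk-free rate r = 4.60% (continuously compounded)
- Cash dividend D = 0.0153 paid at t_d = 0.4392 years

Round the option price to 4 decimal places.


PV(D) = D * exp(-r * t_d) = 0.0153 * 0.97999952 = 0.01499399
S_0' = S_0 - PV(D) = 1.1400 - 0.01499399 = 1.12500601
d1 = (ln(S_0'/K) + (r + sigma^2/2)*T) / (sigma*sqrt(T)) = 0.09422089
d2 = d1 - sigma*sqrt(T) = -0.40807385
exp(-rT) = 0.96608834
N(d1) = 0.53753315; N(d2) = 0.34160973
C = S_0' * N(d1) - K * exp(-rT) * N(d2) = 1.12500601 * 0.53753315 - 1.2600 * 0.96608834 * 0.34160973 = 0.1889

Answer: Price = 0.1889


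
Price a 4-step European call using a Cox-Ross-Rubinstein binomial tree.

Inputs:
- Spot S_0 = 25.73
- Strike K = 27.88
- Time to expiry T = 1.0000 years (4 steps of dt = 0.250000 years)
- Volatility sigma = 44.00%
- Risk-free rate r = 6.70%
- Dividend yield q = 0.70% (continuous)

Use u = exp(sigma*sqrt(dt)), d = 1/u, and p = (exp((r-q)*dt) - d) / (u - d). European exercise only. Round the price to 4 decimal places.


Answer: Price = V(0,0) = 4.2744

Derivation:
dt = T/N = 0.250000
u = exp(sigma*sqrt(dt)) = 1.246077; d = 1/u = 0.802519
p = (exp((r-q)*dt) - d) / (u - d) = 0.479293
Discount per step: exp(-r*dt) = 0.983390
Stock lattice S(k, i) with i counting down-moves:
  k=0: S(0,0) = 25.7300
  k=1: S(1,0) = 32.0616; S(1,1) = 20.6488
  k=2: S(2,0) = 39.9512; S(2,1) = 25.7300; S(2,2) = 16.5711
  k=3: S(3,0) = 49.7822; S(3,1) = 32.0616; S(3,2) = 20.6488; S(3,3) = 13.2986
  k=4: S(4,0) = 62.0324; S(4,1) = 39.9512; S(4,2) = 25.7300; S(4,3) = 16.5711; S(4,4) = 10.6724
Terminal payoffs V(N, i) = max(S_T - K, 0):
  V(4,0) = 34.152449; V(4,1) = 12.071157; V(4,2) = 0.000000; V(4,3) = 0.000000; V(4,4) = 0.000000
Backward induction: V(k, i) = exp(-r*dt) * [p * V(k+1, i) + (1-p) * V(k+1, i+1)].
  V(3,0) = exp(-r*dt) * [p*34.152449 + (1-p)*12.071157] = 22.278265
  V(3,1) = exp(-r*dt) * [p*12.071157 + (1-p)*0.000000] = 5.689520
  V(3,2) = exp(-r*dt) * [p*0.000000 + (1-p)*0.000000] = 0.000000
  V(3,3) = exp(-r*dt) * [p*0.000000 + (1-p)*0.000000] = 0.000000
  V(2,0) = exp(-r*dt) * [p*22.278265 + (1-p)*5.689520] = 13.413818
  V(2,1) = exp(-r*dt) * [p*5.689520 + (1-p)*0.000000] = 2.681652
  V(2,2) = exp(-r*dt) * [p*0.000000 + (1-p)*0.000000] = 0.000000
  V(1,0) = exp(-r*dt) * [p*13.413818 + (1-p)*2.681652] = 7.695520
  V(1,1) = exp(-r*dt) * [p*2.681652 + (1-p)*0.000000] = 1.263948
  V(0,0) = exp(-r*dt) * [p*7.695520 + (1-p)*1.263948] = 4.274358


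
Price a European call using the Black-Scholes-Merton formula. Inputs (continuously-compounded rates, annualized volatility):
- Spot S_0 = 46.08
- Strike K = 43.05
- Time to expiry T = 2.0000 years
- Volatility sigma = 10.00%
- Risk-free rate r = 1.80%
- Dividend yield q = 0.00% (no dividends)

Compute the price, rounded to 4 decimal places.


d1 = (ln(S/K) + (r - q + 0.5*sigma^2) * T) / (sigma * sqrt(T)) = 0.80622042
d2 = d1 - sigma * sqrt(T) = 0.66479907
exp(-rT) = 0.96464029; exp(-qT) = 1.00000000
C = S_0 * exp(-qT) * N(d1) - K * exp(-rT) * N(d2)
N(d1) = 0.78994212; N(d2) = 0.74691049
C = 46.0800 * 1.00000000 * 0.78994212 - 43.0500 * 0.96464029 * 0.74691049 = 5.3830

Answer: Price = 5.3830


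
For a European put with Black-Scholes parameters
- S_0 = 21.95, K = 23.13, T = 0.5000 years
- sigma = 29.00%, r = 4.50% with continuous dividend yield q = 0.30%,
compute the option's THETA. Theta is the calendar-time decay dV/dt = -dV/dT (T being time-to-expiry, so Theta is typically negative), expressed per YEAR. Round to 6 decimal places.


Answer: Theta = -1.213451

Derivation:
d1 = -0.0504159173; d2 = -0.2554768838
phi(d1) = 0.3984355937; exp(-qT) = 0.9985011244; exp(-rT) = 0.9777512372
Theta = -S*exp(-qT)*phi(d1)*sigma/(2*sqrt(T)) + r*K*exp(-rT)*N(-d2) - q*S*exp(-qT)*N(-d1)
N(-d1) = 0.5201045238; N(-d2) = 0.6008226023; sqrt(T) = 0.7071067812
Term 1 = -21.9500 * 0.9985011244 * 0.3984355937 * 0.2900 / (2 * 0.7071067812) = -1.7907056813
Term 2 = 0.0450 * 23.1300 * 0.9777512372 * 0.6008226023 = 0.6114525812
Term 3 = -0.0030 * 21.9500 * 0.9985011244 * 0.5201045238 = -0.0341975481
Theta = -1.7907056813 + (0.6114525812) + (-0.0341975481) = -1.213451


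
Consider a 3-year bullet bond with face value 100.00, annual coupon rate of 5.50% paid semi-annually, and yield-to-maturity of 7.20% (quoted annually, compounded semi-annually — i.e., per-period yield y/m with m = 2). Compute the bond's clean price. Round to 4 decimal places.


Answer: Price = 95.4856

Derivation:
Coupon per period c = face * coupon_rate / m = 2.750000
Periods per year m = 2; per-period yield y/m = 0.036000
Number of cashflows N = 6
Cashflows (t years, CF_t, discount factor 1/(1+y/m)^(m*t), PV):
  t = 0.5000: CF_t = 2.750000, DF = 0.965251, PV = 2.654440
  t = 1.0000: CF_t = 2.750000, DF = 0.931709, PV = 2.562201
  t = 1.5000: CF_t = 2.750000, DF = 0.899333, PV = 2.473167
  t = 2.0000: CF_t = 2.750000, DF = 0.868082, PV = 2.387227
  t = 2.5000: CF_t = 2.750000, DF = 0.837917, PV = 2.304273
  t = 3.0000: CF_t = 102.750000, DF = 0.808801, PV = 83.104262
Price P = sum_t PV_t = 95.485570


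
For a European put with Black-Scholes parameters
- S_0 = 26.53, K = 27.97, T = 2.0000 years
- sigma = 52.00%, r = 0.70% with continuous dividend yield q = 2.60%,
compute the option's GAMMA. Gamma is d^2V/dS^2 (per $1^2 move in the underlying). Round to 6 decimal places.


Answer: Gamma = 0.018842

Derivation:
d1 = 0.2441471926; d2 = -0.4912438598
phi(d1) = 0.3872276721; exp(-qT) = 0.9493288668; exp(-rT) = 0.9860975443
Gamma = exp(-qT) * phi(d1) / (S * sigma * sqrt(T)) = 0.9493288668 * 0.3872276721 / (26.5300 * 0.5200 * 1.4142135624) = 0.018842


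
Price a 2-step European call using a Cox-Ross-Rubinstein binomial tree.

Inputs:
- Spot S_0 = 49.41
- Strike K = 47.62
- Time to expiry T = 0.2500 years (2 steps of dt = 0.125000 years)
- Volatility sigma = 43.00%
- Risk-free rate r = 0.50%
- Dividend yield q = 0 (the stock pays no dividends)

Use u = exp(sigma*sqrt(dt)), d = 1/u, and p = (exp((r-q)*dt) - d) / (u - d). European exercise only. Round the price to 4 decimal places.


dt = T/N = 0.125000
u = exp(sigma*sqrt(dt)) = 1.164193; d = 1/u = 0.858964
p = (exp((r-q)*dt) - d) / (u - d) = 0.464114
Discount per step: exp(-r*dt) = 0.999375
Stock lattice S(k, i) with i counting down-moves:
  k=0: S(0,0) = 49.4100
  k=1: S(1,0) = 57.5228; S(1,1) = 42.4414
  k=2: S(2,0) = 66.9676; S(2,1) = 49.4100; S(2,2) = 36.4557
Terminal payoffs V(N, i) = max(S_T - K, 0):
  V(2,0) = 19.347589; V(2,1) = 1.790000; V(2,2) = 0.000000
Backward induction: V(k, i) = exp(-r*dt) * [p * V(k+1, i) + (1-p) * V(k+1, i+1)].
  V(1,0) = exp(-r*dt) * [p*19.347589 + (1-p)*1.790000] = 9.932519
  V(1,1) = exp(-r*dt) * [p*1.790000 + (1-p)*0.000000] = 0.830246
  V(0,0) = exp(-r*dt) * [p*9.932519 + (1-p)*0.830246] = 5.051583

Answer: Price = V(0,0) = 5.0516
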